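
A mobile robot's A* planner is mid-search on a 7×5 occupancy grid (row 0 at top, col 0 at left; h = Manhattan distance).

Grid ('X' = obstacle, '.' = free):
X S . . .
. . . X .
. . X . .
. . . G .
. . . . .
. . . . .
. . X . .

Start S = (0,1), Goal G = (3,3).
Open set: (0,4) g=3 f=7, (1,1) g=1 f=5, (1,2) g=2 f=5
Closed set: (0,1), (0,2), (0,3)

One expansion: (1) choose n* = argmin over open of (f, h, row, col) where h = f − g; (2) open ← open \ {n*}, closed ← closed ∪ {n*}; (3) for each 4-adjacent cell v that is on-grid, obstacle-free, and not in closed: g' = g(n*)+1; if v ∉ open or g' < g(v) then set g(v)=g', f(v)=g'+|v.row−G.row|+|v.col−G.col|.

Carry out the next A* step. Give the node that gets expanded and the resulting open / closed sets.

step 1: expand (1,2) (f=5, h=3) → closed; open now [(0,4) g=3 f=7, (1,1) g=1 f=5]

expanded=(1,2); open=[(0,4) g=3 f=7, (1,1) g=1 f=5]; closed=[(0,1), (0,2), (0,3), (1,2)]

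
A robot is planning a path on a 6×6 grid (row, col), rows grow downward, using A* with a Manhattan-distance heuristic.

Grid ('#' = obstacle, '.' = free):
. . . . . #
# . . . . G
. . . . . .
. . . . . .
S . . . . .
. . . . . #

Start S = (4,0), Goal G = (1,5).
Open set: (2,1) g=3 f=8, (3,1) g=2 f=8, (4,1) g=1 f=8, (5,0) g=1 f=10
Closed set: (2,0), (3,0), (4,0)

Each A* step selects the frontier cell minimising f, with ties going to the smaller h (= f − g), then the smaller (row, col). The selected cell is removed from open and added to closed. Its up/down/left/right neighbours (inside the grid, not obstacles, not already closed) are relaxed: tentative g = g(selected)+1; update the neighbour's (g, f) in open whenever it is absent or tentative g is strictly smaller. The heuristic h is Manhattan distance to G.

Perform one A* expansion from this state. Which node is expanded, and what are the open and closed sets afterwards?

expanded=(2,1); open=[(1,1) g=4 f=8, (2,2) g=4 f=8, (3,1) g=2 f=8, (4,1) g=1 f=8, (5,0) g=1 f=10]; closed=[(2,0), (2,1), (3,0), (4,0)]

step 1: expand (2,1) (f=8, h=5) → closed; open now [(1,1) g=4 f=8, (2,2) g=4 f=8, (3,1) g=2 f=8, (4,1) g=1 f=8, (5,0) g=1 f=10]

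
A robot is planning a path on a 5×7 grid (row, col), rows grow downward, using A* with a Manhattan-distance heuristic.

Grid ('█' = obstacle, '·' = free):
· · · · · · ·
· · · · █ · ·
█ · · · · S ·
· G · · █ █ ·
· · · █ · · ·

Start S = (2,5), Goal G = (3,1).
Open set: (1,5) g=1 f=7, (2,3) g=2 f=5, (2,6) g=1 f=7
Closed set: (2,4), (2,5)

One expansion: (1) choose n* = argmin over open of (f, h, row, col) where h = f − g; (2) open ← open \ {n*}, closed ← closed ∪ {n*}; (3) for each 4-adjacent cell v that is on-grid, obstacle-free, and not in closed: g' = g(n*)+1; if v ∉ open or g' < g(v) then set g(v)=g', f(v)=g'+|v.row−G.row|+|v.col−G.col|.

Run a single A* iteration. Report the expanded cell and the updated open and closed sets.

expanded=(2,3); open=[(1,3) g=3 f=7, (1,5) g=1 f=7, (2,2) g=3 f=5, (2,6) g=1 f=7, (3,3) g=3 f=5]; closed=[(2,3), (2,4), (2,5)]

step 1: expand (2,3) (f=5, h=3) → closed; open now [(1,3) g=3 f=7, (1,5) g=1 f=7, (2,2) g=3 f=5, (2,6) g=1 f=7, (3,3) g=3 f=5]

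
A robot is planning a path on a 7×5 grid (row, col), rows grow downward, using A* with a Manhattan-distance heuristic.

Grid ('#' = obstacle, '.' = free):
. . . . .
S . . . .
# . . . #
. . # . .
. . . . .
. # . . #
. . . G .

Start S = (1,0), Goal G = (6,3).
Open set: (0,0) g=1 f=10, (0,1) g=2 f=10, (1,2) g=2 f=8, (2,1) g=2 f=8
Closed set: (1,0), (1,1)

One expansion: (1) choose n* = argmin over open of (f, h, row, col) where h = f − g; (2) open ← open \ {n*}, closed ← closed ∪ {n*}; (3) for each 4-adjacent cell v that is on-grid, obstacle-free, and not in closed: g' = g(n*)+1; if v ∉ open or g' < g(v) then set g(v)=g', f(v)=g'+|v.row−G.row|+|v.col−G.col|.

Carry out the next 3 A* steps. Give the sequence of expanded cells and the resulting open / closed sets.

order=[(1,2) → (1,3) → (2,3)]; open=[(0,0) g=1 f=10, (0,1) g=2 f=10, (0,2) g=3 f=10, (0,3) g=4 f=10, (1,4) g=4 f=10, (2,1) g=2 f=8, (2,2) g=3 f=8, (3,3) g=5 f=8]; closed=[(1,0), (1,1), (1,2), (1,3), (2,3)]

step 1: expand (1,2) (f=8, h=6) → closed; open now [(0,0) g=1 f=10, (0,1) g=2 f=10, (0,2) g=3 f=10, (1,3) g=3 f=8, (2,1) g=2 f=8, (2,2) g=3 f=8]
step 2: expand (1,3) (f=8, h=5) → closed; open now [(0,0) g=1 f=10, (0,1) g=2 f=10, (0,2) g=3 f=10, (0,3) g=4 f=10, (1,4) g=4 f=10, (2,1) g=2 f=8, (2,2) g=3 f=8, (2,3) g=4 f=8]
step 3: expand (2,3) (f=8, h=4) → closed; open now [(0,0) g=1 f=10, (0,1) g=2 f=10, (0,2) g=3 f=10, (0,3) g=4 f=10, (1,4) g=4 f=10, (2,1) g=2 f=8, (2,2) g=3 f=8, (3,3) g=5 f=8]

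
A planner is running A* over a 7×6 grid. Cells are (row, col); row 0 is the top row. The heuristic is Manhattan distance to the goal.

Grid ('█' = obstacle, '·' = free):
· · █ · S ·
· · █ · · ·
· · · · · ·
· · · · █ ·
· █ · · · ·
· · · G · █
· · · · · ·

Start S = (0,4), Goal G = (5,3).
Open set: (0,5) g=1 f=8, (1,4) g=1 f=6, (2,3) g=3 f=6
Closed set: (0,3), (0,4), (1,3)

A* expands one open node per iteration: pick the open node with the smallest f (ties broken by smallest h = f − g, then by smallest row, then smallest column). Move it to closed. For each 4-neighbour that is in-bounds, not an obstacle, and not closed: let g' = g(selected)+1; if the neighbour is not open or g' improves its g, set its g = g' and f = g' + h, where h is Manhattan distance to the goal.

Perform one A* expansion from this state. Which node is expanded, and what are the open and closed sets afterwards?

step 1: expand (2,3) (f=6, h=3) → closed; open now [(0,5) g=1 f=8, (1,4) g=1 f=6, (2,2) g=4 f=8, (2,4) g=4 f=8, (3,3) g=4 f=6]

expanded=(2,3); open=[(0,5) g=1 f=8, (1,4) g=1 f=6, (2,2) g=4 f=8, (2,4) g=4 f=8, (3,3) g=4 f=6]; closed=[(0,3), (0,4), (1,3), (2,3)]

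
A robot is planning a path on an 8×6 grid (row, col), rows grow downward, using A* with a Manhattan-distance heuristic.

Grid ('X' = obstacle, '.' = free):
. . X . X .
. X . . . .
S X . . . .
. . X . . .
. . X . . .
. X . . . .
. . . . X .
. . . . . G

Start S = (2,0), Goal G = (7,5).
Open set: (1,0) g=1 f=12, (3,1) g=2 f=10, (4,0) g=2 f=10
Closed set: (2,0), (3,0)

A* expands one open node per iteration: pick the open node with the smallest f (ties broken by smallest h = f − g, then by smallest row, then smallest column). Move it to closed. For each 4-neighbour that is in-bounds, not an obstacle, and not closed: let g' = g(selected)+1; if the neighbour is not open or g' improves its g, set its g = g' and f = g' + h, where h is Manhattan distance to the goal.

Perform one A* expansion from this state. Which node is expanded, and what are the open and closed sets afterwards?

step 1: expand (3,1) (f=10, h=8) → closed; open now [(1,0) g=1 f=12, (4,0) g=2 f=10, (4,1) g=3 f=10]

expanded=(3,1); open=[(1,0) g=1 f=12, (4,0) g=2 f=10, (4,1) g=3 f=10]; closed=[(2,0), (3,0), (3,1)]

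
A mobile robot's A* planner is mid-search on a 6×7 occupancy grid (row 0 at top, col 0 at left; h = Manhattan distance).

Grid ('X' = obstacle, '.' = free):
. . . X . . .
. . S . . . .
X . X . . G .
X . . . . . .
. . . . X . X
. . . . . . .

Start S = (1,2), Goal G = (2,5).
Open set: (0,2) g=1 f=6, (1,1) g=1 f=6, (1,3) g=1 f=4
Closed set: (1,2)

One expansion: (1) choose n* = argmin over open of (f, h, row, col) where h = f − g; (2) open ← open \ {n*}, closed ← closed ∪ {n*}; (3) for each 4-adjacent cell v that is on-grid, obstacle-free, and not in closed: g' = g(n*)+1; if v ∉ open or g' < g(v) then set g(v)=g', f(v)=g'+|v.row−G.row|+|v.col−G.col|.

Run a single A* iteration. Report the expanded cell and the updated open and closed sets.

expanded=(1,3); open=[(0,2) g=1 f=6, (1,1) g=1 f=6, (1,4) g=2 f=4, (2,3) g=2 f=4]; closed=[(1,2), (1,3)]

step 1: expand (1,3) (f=4, h=3) → closed; open now [(0,2) g=1 f=6, (1,1) g=1 f=6, (1,4) g=2 f=4, (2,3) g=2 f=4]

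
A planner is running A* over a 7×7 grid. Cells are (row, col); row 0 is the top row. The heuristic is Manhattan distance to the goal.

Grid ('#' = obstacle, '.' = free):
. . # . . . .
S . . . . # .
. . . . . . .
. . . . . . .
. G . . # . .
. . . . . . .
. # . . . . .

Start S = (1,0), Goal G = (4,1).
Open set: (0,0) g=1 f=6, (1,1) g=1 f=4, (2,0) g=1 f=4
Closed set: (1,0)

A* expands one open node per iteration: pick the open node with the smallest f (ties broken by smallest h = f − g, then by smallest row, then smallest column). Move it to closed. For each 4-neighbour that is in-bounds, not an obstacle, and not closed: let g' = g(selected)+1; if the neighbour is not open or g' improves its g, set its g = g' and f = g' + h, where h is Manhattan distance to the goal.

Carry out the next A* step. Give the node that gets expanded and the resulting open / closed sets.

expanded=(1,1); open=[(0,0) g=1 f=6, (0,1) g=2 f=6, (1,2) g=2 f=6, (2,0) g=1 f=4, (2,1) g=2 f=4]; closed=[(1,0), (1,1)]

step 1: expand (1,1) (f=4, h=3) → closed; open now [(0,0) g=1 f=6, (0,1) g=2 f=6, (1,2) g=2 f=6, (2,0) g=1 f=4, (2,1) g=2 f=4]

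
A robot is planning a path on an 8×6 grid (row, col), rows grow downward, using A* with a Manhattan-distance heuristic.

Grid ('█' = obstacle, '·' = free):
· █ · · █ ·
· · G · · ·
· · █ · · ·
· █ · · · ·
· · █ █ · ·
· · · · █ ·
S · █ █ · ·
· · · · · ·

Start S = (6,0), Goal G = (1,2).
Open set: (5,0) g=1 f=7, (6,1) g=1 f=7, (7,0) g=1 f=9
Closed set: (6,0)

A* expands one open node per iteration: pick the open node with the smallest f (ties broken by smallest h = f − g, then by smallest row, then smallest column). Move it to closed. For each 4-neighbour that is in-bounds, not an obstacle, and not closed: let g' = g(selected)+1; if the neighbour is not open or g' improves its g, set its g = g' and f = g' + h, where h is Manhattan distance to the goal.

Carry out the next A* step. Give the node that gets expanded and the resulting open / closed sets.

step 1: expand (5,0) (f=7, h=6) → closed; open now [(4,0) g=2 f=7, (5,1) g=2 f=7, (6,1) g=1 f=7, (7,0) g=1 f=9]

expanded=(5,0); open=[(4,0) g=2 f=7, (5,1) g=2 f=7, (6,1) g=1 f=7, (7,0) g=1 f=9]; closed=[(5,0), (6,0)]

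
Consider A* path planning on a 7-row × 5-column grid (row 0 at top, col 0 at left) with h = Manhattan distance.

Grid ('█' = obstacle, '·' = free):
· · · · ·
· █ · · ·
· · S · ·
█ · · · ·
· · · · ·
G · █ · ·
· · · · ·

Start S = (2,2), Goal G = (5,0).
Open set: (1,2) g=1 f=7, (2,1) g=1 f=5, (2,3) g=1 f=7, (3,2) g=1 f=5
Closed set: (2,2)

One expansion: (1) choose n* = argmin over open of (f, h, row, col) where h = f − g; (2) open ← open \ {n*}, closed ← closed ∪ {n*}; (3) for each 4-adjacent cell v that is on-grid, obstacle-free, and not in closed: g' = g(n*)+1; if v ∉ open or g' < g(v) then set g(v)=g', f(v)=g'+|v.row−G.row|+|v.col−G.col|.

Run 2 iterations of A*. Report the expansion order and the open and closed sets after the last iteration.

step 1: expand (2,1) (f=5, h=4) → closed; open now [(1,2) g=1 f=7, (2,0) g=2 f=5, (2,3) g=1 f=7, (3,1) g=2 f=5, (3,2) g=1 f=5]
step 2: expand (2,0) (f=5, h=3) → closed; open now [(1,0) g=3 f=7, (1,2) g=1 f=7, (2,3) g=1 f=7, (3,1) g=2 f=5, (3,2) g=1 f=5]

order=[(2,1) → (2,0)]; open=[(1,0) g=3 f=7, (1,2) g=1 f=7, (2,3) g=1 f=7, (3,1) g=2 f=5, (3,2) g=1 f=5]; closed=[(2,0), (2,1), (2,2)]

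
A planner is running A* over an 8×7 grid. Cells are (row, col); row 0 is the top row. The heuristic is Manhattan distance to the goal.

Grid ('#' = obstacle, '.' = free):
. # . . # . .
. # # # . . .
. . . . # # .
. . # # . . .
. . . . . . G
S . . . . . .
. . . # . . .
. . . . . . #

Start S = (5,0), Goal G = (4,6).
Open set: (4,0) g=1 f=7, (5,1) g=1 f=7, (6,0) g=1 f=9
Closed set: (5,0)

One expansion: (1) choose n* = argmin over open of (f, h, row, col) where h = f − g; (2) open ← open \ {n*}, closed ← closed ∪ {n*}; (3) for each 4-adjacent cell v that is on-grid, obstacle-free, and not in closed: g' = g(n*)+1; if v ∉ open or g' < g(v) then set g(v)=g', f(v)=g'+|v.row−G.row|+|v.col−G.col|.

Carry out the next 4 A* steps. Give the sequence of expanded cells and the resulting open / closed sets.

step 1: expand (4,0) (f=7, h=6) → closed; open now [(3,0) g=2 f=9, (4,1) g=2 f=7, (5,1) g=1 f=7, (6,0) g=1 f=9]
step 2: expand (4,1) (f=7, h=5) → closed; open now [(3,0) g=2 f=9, (3,1) g=3 f=9, (4,2) g=3 f=7, (5,1) g=1 f=7, (6,0) g=1 f=9]
step 3: expand (4,2) (f=7, h=4) → closed; open now [(3,0) g=2 f=9, (3,1) g=3 f=9, (4,3) g=4 f=7, (5,1) g=1 f=7, (5,2) g=4 f=9, (6,0) g=1 f=9]
step 4: expand (4,3) (f=7, h=3) → closed; open now [(3,0) g=2 f=9, (3,1) g=3 f=9, (4,4) g=5 f=7, (5,1) g=1 f=7, (5,2) g=4 f=9, (5,3) g=5 f=9, (6,0) g=1 f=9]

order=[(4,0) → (4,1) → (4,2) → (4,3)]; open=[(3,0) g=2 f=9, (3,1) g=3 f=9, (4,4) g=5 f=7, (5,1) g=1 f=7, (5,2) g=4 f=9, (5,3) g=5 f=9, (6,0) g=1 f=9]; closed=[(4,0), (4,1), (4,2), (4,3), (5,0)]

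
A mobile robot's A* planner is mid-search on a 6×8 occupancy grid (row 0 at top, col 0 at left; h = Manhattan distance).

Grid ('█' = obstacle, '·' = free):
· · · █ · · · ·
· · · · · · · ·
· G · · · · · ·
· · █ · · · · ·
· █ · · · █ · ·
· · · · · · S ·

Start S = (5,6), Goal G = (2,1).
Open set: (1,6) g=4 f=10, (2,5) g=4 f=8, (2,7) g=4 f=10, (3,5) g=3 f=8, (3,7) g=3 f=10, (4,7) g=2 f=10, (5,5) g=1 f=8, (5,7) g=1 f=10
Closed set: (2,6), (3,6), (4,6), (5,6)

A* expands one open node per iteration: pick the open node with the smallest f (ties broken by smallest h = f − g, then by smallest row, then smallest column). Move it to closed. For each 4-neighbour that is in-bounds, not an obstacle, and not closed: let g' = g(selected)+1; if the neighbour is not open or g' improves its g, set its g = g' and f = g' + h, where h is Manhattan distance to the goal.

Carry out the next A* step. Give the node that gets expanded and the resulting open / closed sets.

expanded=(2,5); open=[(1,5) g=5 f=10, (1,6) g=4 f=10, (2,4) g=5 f=8, (2,7) g=4 f=10, (3,5) g=3 f=8, (3,7) g=3 f=10, (4,7) g=2 f=10, (5,5) g=1 f=8, (5,7) g=1 f=10]; closed=[(2,5), (2,6), (3,6), (4,6), (5,6)]

step 1: expand (2,5) (f=8, h=4) → closed; open now [(1,5) g=5 f=10, (1,6) g=4 f=10, (2,4) g=5 f=8, (2,7) g=4 f=10, (3,5) g=3 f=8, (3,7) g=3 f=10, (4,7) g=2 f=10, (5,5) g=1 f=8, (5,7) g=1 f=10]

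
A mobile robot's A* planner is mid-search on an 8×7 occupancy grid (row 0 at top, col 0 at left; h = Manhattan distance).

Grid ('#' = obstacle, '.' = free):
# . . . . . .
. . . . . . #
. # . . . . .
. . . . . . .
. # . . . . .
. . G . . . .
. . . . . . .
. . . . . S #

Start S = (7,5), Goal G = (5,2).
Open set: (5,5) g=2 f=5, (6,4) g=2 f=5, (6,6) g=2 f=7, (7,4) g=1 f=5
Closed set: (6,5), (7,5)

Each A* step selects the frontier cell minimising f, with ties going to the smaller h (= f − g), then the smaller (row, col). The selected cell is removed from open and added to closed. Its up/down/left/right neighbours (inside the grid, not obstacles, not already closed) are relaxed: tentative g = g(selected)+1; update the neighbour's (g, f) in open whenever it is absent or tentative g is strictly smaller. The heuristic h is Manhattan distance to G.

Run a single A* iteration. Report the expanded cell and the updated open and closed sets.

step 1: expand (5,5) (f=5, h=3) → closed; open now [(4,5) g=3 f=7, (5,4) g=3 f=5, (5,6) g=3 f=7, (6,4) g=2 f=5, (6,6) g=2 f=7, (7,4) g=1 f=5]

expanded=(5,5); open=[(4,5) g=3 f=7, (5,4) g=3 f=5, (5,6) g=3 f=7, (6,4) g=2 f=5, (6,6) g=2 f=7, (7,4) g=1 f=5]; closed=[(5,5), (6,5), (7,5)]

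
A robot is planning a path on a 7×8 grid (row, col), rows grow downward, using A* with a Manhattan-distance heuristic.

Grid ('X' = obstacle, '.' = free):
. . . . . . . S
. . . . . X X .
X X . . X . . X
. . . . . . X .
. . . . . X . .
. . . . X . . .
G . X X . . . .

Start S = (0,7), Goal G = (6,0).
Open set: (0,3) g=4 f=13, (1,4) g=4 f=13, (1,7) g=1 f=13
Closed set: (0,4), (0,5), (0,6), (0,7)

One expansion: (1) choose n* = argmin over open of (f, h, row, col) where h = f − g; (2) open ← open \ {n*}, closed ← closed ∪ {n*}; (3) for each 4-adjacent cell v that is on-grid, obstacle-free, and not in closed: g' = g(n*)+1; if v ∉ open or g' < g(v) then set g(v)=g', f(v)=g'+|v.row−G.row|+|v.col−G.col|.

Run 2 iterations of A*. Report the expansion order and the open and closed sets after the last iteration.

order=[(0,3) → (0,2)]; open=[(0,1) g=6 f=13, (1,2) g=6 f=13, (1,3) g=5 f=13, (1,4) g=4 f=13, (1,7) g=1 f=13]; closed=[(0,2), (0,3), (0,4), (0,5), (0,6), (0,7)]

step 1: expand (0,3) (f=13, h=9) → closed; open now [(0,2) g=5 f=13, (1,3) g=5 f=13, (1,4) g=4 f=13, (1,7) g=1 f=13]
step 2: expand (0,2) (f=13, h=8) → closed; open now [(0,1) g=6 f=13, (1,2) g=6 f=13, (1,3) g=5 f=13, (1,4) g=4 f=13, (1,7) g=1 f=13]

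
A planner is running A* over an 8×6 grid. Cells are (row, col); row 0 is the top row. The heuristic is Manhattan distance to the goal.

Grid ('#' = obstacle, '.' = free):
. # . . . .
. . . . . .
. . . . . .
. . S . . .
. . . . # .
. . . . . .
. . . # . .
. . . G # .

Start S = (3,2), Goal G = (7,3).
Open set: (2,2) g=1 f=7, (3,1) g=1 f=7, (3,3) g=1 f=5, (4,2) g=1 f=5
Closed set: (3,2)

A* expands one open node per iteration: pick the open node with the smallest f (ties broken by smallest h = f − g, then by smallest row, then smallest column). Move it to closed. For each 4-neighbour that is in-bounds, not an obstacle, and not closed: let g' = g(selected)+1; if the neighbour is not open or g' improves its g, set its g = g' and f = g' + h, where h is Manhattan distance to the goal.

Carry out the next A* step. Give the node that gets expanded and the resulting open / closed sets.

expanded=(3,3); open=[(2,2) g=1 f=7, (2,3) g=2 f=7, (3,1) g=1 f=7, (3,4) g=2 f=7, (4,2) g=1 f=5, (4,3) g=2 f=5]; closed=[(3,2), (3,3)]

step 1: expand (3,3) (f=5, h=4) → closed; open now [(2,2) g=1 f=7, (2,3) g=2 f=7, (3,1) g=1 f=7, (3,4) g=2 f=7, (4,2) g=1 f=5, (4,3) g=2 f=5]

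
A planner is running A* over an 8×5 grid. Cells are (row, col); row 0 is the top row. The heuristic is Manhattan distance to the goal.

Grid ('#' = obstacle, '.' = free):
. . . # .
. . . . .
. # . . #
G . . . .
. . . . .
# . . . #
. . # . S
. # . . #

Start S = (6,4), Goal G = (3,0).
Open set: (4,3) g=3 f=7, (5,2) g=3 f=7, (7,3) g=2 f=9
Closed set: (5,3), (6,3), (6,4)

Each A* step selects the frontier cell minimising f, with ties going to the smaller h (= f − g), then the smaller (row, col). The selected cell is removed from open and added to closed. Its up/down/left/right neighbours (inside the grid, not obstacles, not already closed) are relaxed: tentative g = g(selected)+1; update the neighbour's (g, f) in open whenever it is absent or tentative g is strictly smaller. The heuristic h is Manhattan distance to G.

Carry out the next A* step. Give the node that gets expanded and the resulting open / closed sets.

step 1: expand (4,3) (f=7, h=4) → closed; open now [(3,3) g=4 f=7, (4,2) g=4 f=7, (4,4) g=4 f=9, (5,2) g=3 f=7, (7,3) g=2 f=9]

expanded=(4,3); open=[(3,3) g=4 f=7, (4,2) g=4 f=7, (4,4) g=4 f=9, (5,2) g=3 f=7, (7,3) g=2 f=9]; closed=[(4,3), (5,3), (6,3), (6,4)]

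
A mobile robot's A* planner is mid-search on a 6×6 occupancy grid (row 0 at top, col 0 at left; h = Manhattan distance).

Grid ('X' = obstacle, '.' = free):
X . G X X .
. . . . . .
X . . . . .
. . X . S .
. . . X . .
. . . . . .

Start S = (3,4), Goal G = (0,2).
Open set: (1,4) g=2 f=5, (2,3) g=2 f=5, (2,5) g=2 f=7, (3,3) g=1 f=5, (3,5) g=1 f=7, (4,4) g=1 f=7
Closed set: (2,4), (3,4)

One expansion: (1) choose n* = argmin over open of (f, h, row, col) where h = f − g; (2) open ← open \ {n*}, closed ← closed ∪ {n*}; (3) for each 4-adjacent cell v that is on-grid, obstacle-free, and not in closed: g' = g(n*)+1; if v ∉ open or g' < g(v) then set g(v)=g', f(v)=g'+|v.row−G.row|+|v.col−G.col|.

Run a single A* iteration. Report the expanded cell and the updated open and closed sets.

expanded=(1,4); open=[(1,3) g=3 f=5, (1,5) g=3 f=7, (2,3) g=2 f=5, (2,5) g=2 f=7, (3,3) g=1 f=5, (3,5) g=1 f=7, (4,4) g=1 f=7]; closed=[(1,4), (2,4), (3,4)]

step 1: expand (1,4) (f=5, h=3) → closed; open now [(1,3) g=3 f=5, (1,5) g=3 f=7, (2,3) g=2 f=5, (2,5) g=2 f=7, (3,3) g=1 f=5, (3,5) g=1 f=7, (4,4) g=1 f=7]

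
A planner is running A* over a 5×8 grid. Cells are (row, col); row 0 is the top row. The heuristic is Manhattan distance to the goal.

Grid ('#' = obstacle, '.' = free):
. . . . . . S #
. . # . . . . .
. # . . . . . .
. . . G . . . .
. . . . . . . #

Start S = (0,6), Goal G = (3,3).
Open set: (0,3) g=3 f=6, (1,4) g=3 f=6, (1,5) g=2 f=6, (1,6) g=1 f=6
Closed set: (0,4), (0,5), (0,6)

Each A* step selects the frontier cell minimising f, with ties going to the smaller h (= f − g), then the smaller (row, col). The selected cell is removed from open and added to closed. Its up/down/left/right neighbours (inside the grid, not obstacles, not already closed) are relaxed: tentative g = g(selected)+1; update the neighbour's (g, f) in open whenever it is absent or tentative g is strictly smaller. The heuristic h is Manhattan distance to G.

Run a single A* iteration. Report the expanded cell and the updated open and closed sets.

step 1: expand (0,3) (f=6, h=3) → closed; open now [(0,2) g=4 f=8, (1,3) g=4 f=6, (1,4) g=3 f=6, (1,5) g=2 f=6, (1,6) g=1 f=6]

expanded=(0,3); open=[(0,2) g=4 f=8, (1,3) g=4 f=6, (1,4) g=3 f=6, (1,5) g=2 f=6, (1,6) g=1 f=6]; closed=[(0,3), (0,4), (0,5), (0,6)]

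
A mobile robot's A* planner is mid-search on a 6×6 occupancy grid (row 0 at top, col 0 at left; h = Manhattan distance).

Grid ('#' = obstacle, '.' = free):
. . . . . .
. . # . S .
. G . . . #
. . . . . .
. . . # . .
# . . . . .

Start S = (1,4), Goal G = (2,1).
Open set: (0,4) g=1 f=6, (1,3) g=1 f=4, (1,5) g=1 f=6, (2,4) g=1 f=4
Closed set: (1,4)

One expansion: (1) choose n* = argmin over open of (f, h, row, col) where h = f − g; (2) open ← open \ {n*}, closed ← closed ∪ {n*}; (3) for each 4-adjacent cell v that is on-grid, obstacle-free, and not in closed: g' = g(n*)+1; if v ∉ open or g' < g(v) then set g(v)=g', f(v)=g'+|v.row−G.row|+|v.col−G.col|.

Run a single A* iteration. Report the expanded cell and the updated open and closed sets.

step 1: expand (1,3) (f=4, h=3) → closed; open now [(0,3) g=2 f=6, (0,4) g=1 f=6, (1,5) g=1 f=6, (2,3) g=2 f=4, (2,4) g=1 f=4]

expanded=(1,3); open=[(0,3) g=2 f=6, (0,4) g=1 f=6, (1,5) g=1 f=6, (2,3) g=2 f=4, (2,4) g=1 f=4]; closed=[(1,3), (1,4)]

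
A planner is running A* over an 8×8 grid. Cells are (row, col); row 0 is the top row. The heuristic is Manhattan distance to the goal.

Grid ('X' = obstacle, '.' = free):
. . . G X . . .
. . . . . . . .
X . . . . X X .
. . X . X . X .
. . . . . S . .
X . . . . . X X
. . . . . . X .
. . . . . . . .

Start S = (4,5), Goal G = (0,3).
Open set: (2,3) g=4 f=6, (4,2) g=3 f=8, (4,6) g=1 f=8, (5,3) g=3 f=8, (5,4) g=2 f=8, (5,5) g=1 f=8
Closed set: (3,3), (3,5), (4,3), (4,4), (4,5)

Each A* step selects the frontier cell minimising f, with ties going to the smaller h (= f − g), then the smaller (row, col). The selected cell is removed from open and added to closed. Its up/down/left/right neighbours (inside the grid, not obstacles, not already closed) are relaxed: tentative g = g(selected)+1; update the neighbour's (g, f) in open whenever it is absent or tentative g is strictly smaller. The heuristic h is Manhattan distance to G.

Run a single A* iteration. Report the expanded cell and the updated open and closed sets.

step 1: expand (2,3) (f=6, h=2) → closed; open now [(1,3) g=5 f=6, (2,2) g=5 f=8, (2,4) g=5 f=8, (4,2) g=3 f=8, (4,6) g=1 f=8, (5,3) g=3 f=8, (5,4) g=2 f=8, (5,5) g=1 f=8]

expanded=(2,3); open=[(1,3) g=5 f=6, (2,2) g=5 f=8, (2,4) g=5 f=8, (4,2) g=3 f=8, (4,6) g=1 f=8, (5,3) g=3 f=8, (5,4) g=2 f=8, (5,5) g=1 f=8]; closed=[(2,3), (3,3), (3,5), (4,3), (4,4), (4,5)]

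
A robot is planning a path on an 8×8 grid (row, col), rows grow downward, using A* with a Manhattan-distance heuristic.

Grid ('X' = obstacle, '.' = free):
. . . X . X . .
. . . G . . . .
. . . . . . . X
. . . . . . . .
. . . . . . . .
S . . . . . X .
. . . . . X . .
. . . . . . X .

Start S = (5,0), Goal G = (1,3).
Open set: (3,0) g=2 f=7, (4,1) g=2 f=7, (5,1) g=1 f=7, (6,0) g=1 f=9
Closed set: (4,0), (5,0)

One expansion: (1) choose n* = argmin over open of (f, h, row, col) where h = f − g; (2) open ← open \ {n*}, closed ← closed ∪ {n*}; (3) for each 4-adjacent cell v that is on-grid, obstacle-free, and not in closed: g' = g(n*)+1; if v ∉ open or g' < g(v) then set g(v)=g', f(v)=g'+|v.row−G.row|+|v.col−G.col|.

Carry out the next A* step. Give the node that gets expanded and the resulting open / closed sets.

step 1: expand (3,0) (f=7, h=5) → closed; open now [(2,0) g=3 f=7, (3,1) g=3 f=7, (4,1) g=2 f=7, (5,1) g=1 f=7, (6,0) g=1 f=9]

expanded=(3,0); open=[(2,0) g=3 f=7, (3,1) g=3 f=7, (4,1) g=2 f=7, (5,1) g=1 f=7, (6,0) g=1 f=9]; closed=[(3,0), (4,0), (5,0)]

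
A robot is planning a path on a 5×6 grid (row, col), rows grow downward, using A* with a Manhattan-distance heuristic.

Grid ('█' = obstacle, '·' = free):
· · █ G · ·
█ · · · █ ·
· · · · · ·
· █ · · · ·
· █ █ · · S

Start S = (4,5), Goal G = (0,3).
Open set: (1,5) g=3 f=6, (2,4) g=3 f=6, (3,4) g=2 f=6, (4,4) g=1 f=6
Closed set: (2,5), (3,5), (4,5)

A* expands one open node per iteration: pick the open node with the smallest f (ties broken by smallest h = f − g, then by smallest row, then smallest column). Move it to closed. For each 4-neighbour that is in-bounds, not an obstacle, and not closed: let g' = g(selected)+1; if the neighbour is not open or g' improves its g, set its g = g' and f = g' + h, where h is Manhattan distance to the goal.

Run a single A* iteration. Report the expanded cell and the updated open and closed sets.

expanded=(1,5); open=[(0,5) g=4 f=6, (2,4) g=3 f=6, (3,4) g=2 f=6, (4,4) g=1 f=6]; closed=[(1,5), (2,5), (3,5), (4,5)]

step 1: expand (1,5) (f=6, h=3) → closed; open now [(0,5) g=4 f=6, (2,4) g=3 f=6, (3,4) g=2 f=6, (4,4) g=1 f=6]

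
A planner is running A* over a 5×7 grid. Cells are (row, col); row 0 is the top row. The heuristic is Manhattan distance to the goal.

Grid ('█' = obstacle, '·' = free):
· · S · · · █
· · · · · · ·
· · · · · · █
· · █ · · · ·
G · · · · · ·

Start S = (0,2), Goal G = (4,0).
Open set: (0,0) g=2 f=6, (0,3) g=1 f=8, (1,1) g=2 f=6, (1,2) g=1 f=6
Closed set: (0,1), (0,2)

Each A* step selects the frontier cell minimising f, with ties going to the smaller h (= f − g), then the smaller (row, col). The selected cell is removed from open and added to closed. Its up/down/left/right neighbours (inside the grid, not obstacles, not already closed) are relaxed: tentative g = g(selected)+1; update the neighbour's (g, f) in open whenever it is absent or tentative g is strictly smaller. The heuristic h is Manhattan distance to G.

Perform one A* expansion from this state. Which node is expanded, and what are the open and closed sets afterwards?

expanded=(0,0); open=[(0,3) g=1 f=8, (1,0) g=3 f=6, (1,1) g=2 f=6, (1,2) g=1 f=6]; closed=[(0,0), (0,1), (0,2)]

step 1: expand (0,0) (f=6, h=4) → closed; open now [(0,3) g=1 f=8, (1,0) g=3 f=6, (1,1) g=2 f=6, (1,2) g=1 f=6]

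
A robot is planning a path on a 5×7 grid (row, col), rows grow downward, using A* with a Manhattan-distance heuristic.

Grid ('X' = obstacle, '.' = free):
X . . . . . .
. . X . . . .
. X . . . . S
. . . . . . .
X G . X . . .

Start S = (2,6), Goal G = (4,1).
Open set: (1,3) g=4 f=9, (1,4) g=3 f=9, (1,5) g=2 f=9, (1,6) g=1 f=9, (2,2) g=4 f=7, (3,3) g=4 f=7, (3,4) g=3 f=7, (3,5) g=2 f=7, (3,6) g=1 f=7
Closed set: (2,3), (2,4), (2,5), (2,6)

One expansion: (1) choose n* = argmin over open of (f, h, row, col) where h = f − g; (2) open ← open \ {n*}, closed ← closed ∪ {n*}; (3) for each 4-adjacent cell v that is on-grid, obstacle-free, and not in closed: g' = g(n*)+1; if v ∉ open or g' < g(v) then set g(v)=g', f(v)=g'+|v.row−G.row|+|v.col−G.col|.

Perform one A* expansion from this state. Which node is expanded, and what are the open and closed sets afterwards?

expanded=(2,2); open=[(1,3) g=4 f=9, (1,4) g=3 f=9, (1,5) g=2 f=9, (1,6) g=1 f=9, (3,2) g=5 f=7, (3,3) g=4 f=7, (3,4) g=3 f=7, (3,5) g=2 f=7, (3,6) g=1 f=7]; closed=[(2,2), (2,3), (2,4), (2,5), (2,6)]

step 1: expand (2,2) (f=7, h=3) → closed; open now [(1,3) g=4 f=9, (1,4) g=3 f=9, (1,5) g=2 f=9, (1,6) g=1 f=9, (3,2) g=5 f=7, (3,3) g=4 f=7, (3,4) g=3 f=7, (3,5) g=2 f=7, (3,6) g=1 f=7]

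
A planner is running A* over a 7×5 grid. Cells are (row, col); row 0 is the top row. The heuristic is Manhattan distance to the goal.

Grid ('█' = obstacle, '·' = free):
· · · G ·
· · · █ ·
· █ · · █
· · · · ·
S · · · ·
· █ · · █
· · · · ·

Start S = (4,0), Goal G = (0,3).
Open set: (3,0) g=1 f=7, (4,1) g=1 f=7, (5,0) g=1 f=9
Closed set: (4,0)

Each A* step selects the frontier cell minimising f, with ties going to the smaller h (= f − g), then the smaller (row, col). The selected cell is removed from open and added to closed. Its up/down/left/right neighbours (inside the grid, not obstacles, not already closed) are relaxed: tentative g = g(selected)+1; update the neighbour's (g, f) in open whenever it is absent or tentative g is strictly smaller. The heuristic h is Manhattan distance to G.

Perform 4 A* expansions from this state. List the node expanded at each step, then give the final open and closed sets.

step 1: expand (3,0) (f=7, h=6) → closed; open now [(2,0) g=2 f=7, (3,1) g=2 f=7, (4,1) g=1 f=7, (5,0) g=1 f=9]
step 2: expand (2,0) (f=7, h=5) → closed; open now [(1,0) g=3 f=7, (3,1) g=2 f=7, (4,1) g=1 f=7, (5,0) g=1 f=9]
step 3: expand (1,0) (f=7, h=4) → closed; open now [(0,0) g=4 f=7, (1,1) g=4 f=7, (3,1) g=2 f=7, (4,1) g=1 f=7, (5,0) g=1 f=9]
step 4: expand (0,0) (f=7, h=3) → closed; open now [(0,1) g=5 f=7, (1,1) g=4 f=7, (3,1) g=2 f=7, (4,1) g=1 f=7, (5,0) g=1 f=9]

order=[(3,0) → (2,0) → (1,0) → (0,0)]; open=[(0,1) g=5 f=7, (1,1) g=4 f=7, (3,1) g=2 f=7, (4,1) g=1 f=7, (5,0) g=1 f=9]; closed=[(0,0), (1,0), (2,0), (3,0), (4,0)]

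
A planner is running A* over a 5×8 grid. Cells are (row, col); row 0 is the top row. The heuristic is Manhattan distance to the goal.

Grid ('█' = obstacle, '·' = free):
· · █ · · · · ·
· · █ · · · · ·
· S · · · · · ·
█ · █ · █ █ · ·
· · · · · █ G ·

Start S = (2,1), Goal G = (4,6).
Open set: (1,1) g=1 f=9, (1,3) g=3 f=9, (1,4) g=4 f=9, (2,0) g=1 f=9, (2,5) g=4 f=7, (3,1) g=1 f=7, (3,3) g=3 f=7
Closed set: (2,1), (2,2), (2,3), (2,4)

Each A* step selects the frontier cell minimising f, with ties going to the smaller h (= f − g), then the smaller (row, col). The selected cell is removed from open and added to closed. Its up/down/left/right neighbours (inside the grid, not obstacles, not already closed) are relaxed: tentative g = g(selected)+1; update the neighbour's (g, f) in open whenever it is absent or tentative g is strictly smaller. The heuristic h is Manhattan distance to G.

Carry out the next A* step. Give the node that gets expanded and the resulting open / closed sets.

expanded=(2,5); open=[(1,1) g=1 f=9, (1,3) g=3 f=9, (1,4) g=4 f=9, (1,5) g=5 f=9, (2,0) g=1 f=9, (2,6) g=5 f=7, (3,1) g=1 f=7, (3,3) g=3 f=7]; closed=[(2,1), (2,2), (2,3), (2,4), (2,5)]

step 1: expand (2,5) (f=7, h=3) → closed; open now [(1,1) g=1 f=9, (1,3) g=3 f=9, (1,4) g=4 f=9, (1,5) g=5 f=9, (2,0) g=1 f=9, (2,6) g=5 f=7, (3,1) g=1 f=7, (3,3) g=3 f=7]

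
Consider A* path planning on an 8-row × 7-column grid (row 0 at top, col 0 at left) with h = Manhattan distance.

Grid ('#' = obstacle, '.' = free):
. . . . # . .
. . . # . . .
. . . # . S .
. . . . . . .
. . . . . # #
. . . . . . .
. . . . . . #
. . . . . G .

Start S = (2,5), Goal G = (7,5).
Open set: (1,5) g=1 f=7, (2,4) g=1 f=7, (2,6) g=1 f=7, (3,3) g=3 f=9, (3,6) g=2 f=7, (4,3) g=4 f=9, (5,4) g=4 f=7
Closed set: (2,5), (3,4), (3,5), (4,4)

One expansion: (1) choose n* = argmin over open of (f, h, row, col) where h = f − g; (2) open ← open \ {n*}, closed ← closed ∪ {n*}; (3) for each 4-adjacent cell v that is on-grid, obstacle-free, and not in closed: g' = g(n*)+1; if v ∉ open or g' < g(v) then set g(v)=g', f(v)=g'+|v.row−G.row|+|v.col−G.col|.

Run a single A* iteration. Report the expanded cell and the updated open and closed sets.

expanded=(5,4); open=[(1,5) g=1 f=7, (2,4) g=1 f=7, (2,6) g=1 f=7, (3,3) g=3 f=9, (3,6) g=2 f=7, (4,3) g=4 f=9, (5,3) g=5 f=9, (5,5) g=5 f=7, (6,4) g=5 f=7]; closed=[(2,5), (3,4), (3,5), (4,4), (5,4)]

step 1: expand (5,4) (f=7, h=3) → closed; open now [(1,5) g=1 f=7, (2,4) g=1 f=7, (2,6) g=1 f=7, (3,3) g=3 f=9, (3,6) g=2 f=7, (4,3) g=4 f=9, (5,3) g=5 f=9, (5,5) g=5 f=7, (6,4) g=5 f=7]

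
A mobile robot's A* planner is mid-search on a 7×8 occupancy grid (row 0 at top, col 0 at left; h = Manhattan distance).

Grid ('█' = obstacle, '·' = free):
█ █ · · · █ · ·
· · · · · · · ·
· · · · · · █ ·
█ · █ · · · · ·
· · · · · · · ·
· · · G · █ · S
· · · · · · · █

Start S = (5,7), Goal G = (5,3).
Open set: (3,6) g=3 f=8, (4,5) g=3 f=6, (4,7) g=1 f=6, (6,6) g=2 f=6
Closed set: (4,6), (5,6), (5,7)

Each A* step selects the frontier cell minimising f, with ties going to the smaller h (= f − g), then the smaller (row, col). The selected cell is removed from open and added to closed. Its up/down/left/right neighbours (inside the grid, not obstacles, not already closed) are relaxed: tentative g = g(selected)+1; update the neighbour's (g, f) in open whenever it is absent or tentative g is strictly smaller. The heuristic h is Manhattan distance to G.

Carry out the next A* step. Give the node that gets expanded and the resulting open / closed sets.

expanded=(4,5); open=[(3,5) g=4 f=8, (3,6) g=3 f=8, (4,4) g=4 f=6, (4,7) g=1 f=6, (6,6) g=2 f=6]; closed=[(4,5), (4,6), (5,6), (5,7)]

step 1: expand (4,5) (f=6, h=3) → closed; open now [(3,5) g=4 f=8, (3,6) g=3 f=8, (4,4) g=4 f=6, (4,7) g=1 f=6, (6,6) g=2 f=6]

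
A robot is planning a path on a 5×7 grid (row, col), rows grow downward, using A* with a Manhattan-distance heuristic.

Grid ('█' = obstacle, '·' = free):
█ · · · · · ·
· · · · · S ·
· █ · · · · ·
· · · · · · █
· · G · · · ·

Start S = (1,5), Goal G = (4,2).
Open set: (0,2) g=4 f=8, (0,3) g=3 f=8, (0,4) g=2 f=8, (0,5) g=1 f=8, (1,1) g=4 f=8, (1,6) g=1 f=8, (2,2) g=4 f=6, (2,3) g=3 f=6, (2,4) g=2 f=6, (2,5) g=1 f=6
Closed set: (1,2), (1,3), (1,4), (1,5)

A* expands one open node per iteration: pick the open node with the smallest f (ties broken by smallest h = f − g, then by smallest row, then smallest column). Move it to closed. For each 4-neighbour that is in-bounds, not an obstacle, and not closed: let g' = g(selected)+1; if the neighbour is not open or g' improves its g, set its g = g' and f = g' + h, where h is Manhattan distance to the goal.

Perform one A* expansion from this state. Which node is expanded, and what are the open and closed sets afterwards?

step 1: expand (2,2) (f=6, h=2) → closed; open now [(0,2) g=4 f=8, (0,3) g=3 f=8, (0,4) g=2 f=8, (0,5) g=1 f=8, (1,1) g=4 f=8, (1,6) g=1 f=8, (2,3) g=3 f=6, (2,4) g=2 f=6, (2,5) g=1 f=6, (3,2) g=5 f=6]

expanded=(2,2); open=[(0,2) g=4 f=8, (0,3) g=3 f=8, (0,4) g=2 f=8, (0,5) g=1 f=8, (1,1) g=4 f=8, (1,6) g=1 f=8, (2,3) g=3 f=6, (2,4) g=2 f=6, (2,5) g=1 f=6, (3,2) g=5 f=6]; closed=[(1,2), (1,3), (1,4), (1,5), (2,2)]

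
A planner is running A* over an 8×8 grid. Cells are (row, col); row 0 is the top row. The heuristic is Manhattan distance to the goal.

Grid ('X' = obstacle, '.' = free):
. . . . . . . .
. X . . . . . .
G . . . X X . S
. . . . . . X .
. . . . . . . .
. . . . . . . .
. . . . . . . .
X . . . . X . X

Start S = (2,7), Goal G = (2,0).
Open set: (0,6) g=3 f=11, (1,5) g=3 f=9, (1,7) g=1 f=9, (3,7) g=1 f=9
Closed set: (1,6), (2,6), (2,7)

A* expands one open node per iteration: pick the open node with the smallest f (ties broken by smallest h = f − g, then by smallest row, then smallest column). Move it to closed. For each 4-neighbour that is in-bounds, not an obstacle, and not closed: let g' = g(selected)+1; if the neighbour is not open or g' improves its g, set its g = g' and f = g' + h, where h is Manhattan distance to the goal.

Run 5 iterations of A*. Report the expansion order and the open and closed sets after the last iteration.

step 1: expand (1,5) (f=9, h=6) → closed; open now [(0,5) g=4 f=11, (0,6) g=3 f=11, (1,4) g=4 f=9, (1,7) g=1 f=9, (3,7) g=1 f=9]
step 2: expand (1,4) (f=9, h=5) → closed; open now [(0,4) g=5 f=11, (0,5) g=4 f=11, (0,6) g=3 f=11, (1,3) g=5 f=9, (1,7) g=1 f=9, (3,7) g=1 f=9]
step 3: expand (1,3) (f=9, h=4) → closed; open now [(0,3) g=6 f=11, (0,4) g=5 f=11, (0,5) g=4 f=11, (0,6) g=3 f=11, (1,2) g=6 f=9, (1,7) g=1 f=9, (2,3) g=6 f=9, (3,7) g=1 f=9]
step 4: expand (1,2) (f=9, h=3) → closed; open now [(0,2) g=7 f=11, (0,3) g=6 f=11, (0,4) g=5 f=11, (0,5) g=4 f=11, (0,6) g=3 f=11, (1,7) g=1 f=9, (2,2) g=7 f=9, (2,3) g=6 f=9, (3,7) g=1 f=9]
step 5: expand (2,2) (f=9, h=2) → closed; open now [(0,2) g=7 f=11, (0,3) g=6 f=11, (0,4) g=5 f=11, (0,5) g=4 f=11, (0,6) g=3 f=11, (1,7) g=1 f=9, (2,1) g=8 f=9, (2,3) g=6 f=9, (3,2) g=8 f=11, (3,7) g=1 f=9]

order=[(1,5) → (1,4) → (1,3) → (1,2) → (2,2)]; open=[(0,2) g=7 f=11, (0,3) g=6 f=11, (0,4) g=5 f=11, (0,5) g=4 f=11, (0,6) g=3 f=11, (1,7) g=1 f=9, (2,1) g=8 f=9, (2,3) g=6 f=9, (3,2) g=8 f=11, (3,7) g=1 f=9]; closed=[(1,2), (1,3), (1,4), (1,5), (1,6), (2,2), (2,6), (2,7)]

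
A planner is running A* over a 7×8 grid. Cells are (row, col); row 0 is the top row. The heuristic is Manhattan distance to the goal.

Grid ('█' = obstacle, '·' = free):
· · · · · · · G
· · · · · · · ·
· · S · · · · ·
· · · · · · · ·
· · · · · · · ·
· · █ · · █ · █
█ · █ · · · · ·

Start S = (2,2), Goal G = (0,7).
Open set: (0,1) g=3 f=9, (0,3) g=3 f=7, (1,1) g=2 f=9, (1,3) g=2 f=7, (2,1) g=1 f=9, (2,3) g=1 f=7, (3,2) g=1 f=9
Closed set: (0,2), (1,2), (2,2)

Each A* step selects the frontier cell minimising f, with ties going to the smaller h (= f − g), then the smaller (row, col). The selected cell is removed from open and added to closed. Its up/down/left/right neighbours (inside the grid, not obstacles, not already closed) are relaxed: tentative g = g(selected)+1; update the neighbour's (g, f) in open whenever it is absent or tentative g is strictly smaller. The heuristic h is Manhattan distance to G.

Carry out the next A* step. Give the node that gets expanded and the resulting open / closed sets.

step 1: expand (0,3) (f=7, h=4) → closed; open now [(0,1) g=3 f=9, (0,4) g=4 f=7, (1,1) g=2 f=9, (1,3) g=2 f=7, (2,1) g=1 f=9, (2,3) g=1 f=7, (3,2) g=1 f=9]

expanded=(0,3); open=[(0,1) g=3 f=9, (0,4) g=4 f=7, (1,1) g=2 f=9, (1,3) g=2 f=7, (2,1) g=1 f=9, (2,3) g=1 f=7, (3,2) g=1 f=9]; closed=[(0,2), (0,3), (1,2), (2,2)]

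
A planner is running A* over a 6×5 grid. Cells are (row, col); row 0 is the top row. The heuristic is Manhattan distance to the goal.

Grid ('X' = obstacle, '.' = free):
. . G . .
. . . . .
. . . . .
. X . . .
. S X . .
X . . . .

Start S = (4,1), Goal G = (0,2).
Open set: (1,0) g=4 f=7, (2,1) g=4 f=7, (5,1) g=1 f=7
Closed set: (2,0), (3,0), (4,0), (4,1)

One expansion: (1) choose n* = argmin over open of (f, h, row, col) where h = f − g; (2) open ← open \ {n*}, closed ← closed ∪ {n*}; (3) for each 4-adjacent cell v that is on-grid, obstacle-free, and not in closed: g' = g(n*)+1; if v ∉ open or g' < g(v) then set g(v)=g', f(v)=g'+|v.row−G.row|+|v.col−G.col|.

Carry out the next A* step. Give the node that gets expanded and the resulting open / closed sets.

step 1: expand (1,0) (f=7, h=3) → closed; open now [(0,0) g=5 f=7, (1,1) g=5 f=7, (2,1) g=4 f=7, (5,1) g=1 f=7]

expanded=(1,0); open=[(0,0) g=5 f=7, (1,1) g=5 f=7, (2,1) g=4 f=7, (5,1) g=1 f=7]; closed=[(1,0), (2,0), (3,0), (4,0), (4,1)]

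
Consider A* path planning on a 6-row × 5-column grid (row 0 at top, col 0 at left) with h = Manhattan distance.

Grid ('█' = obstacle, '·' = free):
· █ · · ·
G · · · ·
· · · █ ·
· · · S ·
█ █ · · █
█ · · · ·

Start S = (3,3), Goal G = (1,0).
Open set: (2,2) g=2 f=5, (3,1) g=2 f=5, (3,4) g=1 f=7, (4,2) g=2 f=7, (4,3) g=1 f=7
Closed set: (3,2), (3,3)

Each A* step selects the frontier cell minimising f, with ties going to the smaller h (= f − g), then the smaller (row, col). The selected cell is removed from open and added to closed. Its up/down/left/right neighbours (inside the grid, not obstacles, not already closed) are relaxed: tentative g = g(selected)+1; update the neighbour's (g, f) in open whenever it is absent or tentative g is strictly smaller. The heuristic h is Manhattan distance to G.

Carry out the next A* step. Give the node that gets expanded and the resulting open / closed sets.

step 1: expand (2,2) (f=5, h=3) → closed; open now [(1,2) g=3 f=5, (2,1) g=3 f=5, (3,1) g=2 f=5, (3,4) g=1 f=7, (4,2) g=2 f=7, (4,3) g=1 f=7]

expanded=(2,2); open=[(1,2) g=3 f=5, (2,1) g=3 f=5, (3,1) g=2 f=5, (3,4) g=1 f=7, (4,2) g=2 f=7, (4,3) g=1 f=7]; closed=[(2,2), (3,2), (3,3)]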